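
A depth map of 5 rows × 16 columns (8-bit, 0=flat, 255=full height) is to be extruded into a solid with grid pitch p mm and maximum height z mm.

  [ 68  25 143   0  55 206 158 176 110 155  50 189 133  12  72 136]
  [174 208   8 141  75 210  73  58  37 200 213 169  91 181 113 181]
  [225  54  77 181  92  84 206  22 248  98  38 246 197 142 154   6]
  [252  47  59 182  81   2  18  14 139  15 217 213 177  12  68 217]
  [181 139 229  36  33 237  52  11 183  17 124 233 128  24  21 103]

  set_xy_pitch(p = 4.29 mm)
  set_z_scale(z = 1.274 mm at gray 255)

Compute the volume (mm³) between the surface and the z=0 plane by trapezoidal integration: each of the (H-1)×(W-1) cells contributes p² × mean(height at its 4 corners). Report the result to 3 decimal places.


642.259

height_mm = gray/255 × 1.274; cell vol = 4.29² × mean(4 corners)
unit = 4.29² × 1.274 / (4×255) = 0.0229871 mm³ per gray-sum
row 0: Σ corner-gray over 15 cells = 7081  → 162.7715
row 1: Σ corner-gray over 15 cells = 7818  → 179.7130
row 2: Σ corner-gray over 15 cells = 6866  → 157.8293
row 3: Σ corner-gray over 15 cells = 6175  → 141.9452
Σ rows: total corner-gray = 27940  → 642.2591 mm³


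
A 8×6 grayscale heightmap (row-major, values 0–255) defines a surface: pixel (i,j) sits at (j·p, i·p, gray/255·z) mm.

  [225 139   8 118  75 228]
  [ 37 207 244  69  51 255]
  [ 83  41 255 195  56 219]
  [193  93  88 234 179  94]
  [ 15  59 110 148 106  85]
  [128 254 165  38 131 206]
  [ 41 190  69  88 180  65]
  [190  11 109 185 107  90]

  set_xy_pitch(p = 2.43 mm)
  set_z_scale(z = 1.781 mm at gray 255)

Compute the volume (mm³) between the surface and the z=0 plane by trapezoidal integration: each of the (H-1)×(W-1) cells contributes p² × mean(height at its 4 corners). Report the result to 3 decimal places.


height_mm = gray/255 × 1.781; cell vol = 2.43² × mean(4 corners)
unit = 2.43² × 1.781 / (4×255) = 0.0103104 mm³ per gray-sum
row 0: Σ corner-gray over 5 cells = 2567  → 26.4668
row 1: Σ corner-gray over 5 cells = 2830  → 29.1785
row 2: Σ corner-gray over 5 cells = 2871  → 29.6012
row 3: Σ corner-gray over 5 cells = 2421  → 24.9615
row 4: Σ corner-gray over 5 cells = 2456  → 25.3224
row 5: Σ corner-gray over 5 cells = 2670  → 27.5288
row 6: Σ corner-gray over 5 cells = 2264  → 23.3428
Σ rows: total corner-gray = 18079  → 186.4021 mm³

186.402


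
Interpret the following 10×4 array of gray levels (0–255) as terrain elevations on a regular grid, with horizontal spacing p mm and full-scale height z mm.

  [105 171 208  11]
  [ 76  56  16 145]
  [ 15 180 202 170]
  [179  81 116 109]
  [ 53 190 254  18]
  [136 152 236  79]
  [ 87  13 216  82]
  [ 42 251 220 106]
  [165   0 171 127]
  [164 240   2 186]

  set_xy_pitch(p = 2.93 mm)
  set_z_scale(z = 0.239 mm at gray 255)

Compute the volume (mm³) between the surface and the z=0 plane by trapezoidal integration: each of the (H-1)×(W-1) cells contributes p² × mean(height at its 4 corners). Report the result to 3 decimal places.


28.769

height_mm = gray/255 × 0.239; cell vol = 2.93² × mean(4 corners)
unit = 2.93² × 0.239 / (4×255) = 0.00201156 mm³ per gray-sum
row 0: Σ corner-gray over 3 cells = 1239  → 2.4923
row 1: Σ corner-gray over 3 cells = 1314  → 2.6432
row 2: Σ corner-gray over 3 cells = 1631  → 3.2809
row 3: Σ corner-gray over 3 cells = 1641  → 3.3010
row 4: Σ corner-gray over 3 cells = 1950  → 3.9225
row 5: Σ corner-gray over 3 cells = 1618  → 3.2547
row 6: Σ corner-gray over 3 cells = 1717  → 3.4538
row 7: Σ corner-gray over 3 cells = 1724  → 3.4679
row 8: Σ corner-gray over 3 cells = 1468  → 2.9530
Σ rows: total corner-gray = 14302  → 28.7693 mm³


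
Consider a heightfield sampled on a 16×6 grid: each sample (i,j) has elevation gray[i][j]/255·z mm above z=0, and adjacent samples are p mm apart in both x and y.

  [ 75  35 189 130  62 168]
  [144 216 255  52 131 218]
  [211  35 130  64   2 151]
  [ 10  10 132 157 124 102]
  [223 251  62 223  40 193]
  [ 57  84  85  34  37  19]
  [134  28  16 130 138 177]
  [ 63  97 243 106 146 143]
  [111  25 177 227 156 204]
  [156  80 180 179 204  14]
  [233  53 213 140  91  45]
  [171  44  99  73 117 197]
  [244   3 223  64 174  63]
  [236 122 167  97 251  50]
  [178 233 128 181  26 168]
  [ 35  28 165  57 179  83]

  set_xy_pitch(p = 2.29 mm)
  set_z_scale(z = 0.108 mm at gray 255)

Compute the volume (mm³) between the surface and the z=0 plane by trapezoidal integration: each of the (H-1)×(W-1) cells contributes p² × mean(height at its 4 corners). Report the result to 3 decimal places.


20.490

height_mm = gray/255 × 0.108; cell vol = 2.29² × mean(4 corners)
unit = 2.29² × 0.108 / (4×255) = 0.000555258 mm³ per gray-sum
row 0: Σ corner-gray over 5 cells = 2745  → 1.5242
row 1: Σ corner-gray over 5 cells = 2494  → 1.3848
row 2: Σ corner-gray over 5 cells = 1782  → 0.9895
row 3: Σ corner-gray over 5 cells = 2526  → 1.4026
row 4: Σ corner-gray over 5 cells = 2124  → 1.1794
row 5: Σ corner-gray over 5 cells = 1491  → 0.8279
row 6: Σ corner-gray over 5 cells = 2325  → 1.2910
row 7: Σ corner-gray over 5 cells = 2875  → 1.5964
row 8: Σ corner-gray over 5 cells = 2941  → 1.6330
row 9: Σ corner-gray over 5 cells = 2728  → 1.5147
row 10: Σ corner-gray over 5 cells = 2306  → 1.2804
row 11: Σ corner-gray over 5 cells = 2269  → 1.2599
row 12: Σ corner-gray over 5 cells = 2795  → 1.5519
row 13: Σ corner-gray over 5 cells = 3042  → 1.6891
row 14: Σ corner-gray over 5 cells = 2458  → 1.3648
Σ rows: total corner-gray = 36901  → 20.4896 mm³


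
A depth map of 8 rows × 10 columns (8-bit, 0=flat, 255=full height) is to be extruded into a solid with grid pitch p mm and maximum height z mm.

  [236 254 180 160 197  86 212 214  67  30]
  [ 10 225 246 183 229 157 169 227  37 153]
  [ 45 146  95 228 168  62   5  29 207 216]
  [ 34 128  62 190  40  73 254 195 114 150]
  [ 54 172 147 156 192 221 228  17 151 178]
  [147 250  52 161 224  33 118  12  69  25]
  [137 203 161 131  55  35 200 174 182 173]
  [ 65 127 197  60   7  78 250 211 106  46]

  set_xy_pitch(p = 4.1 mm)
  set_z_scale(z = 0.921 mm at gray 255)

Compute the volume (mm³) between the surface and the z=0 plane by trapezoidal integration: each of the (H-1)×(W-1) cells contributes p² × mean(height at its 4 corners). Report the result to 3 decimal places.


532.536

height_mm = gray/255 × 0.921; cell vol = 4.1² × mean(4 corners)
unit = 4.1² × 0.921 / (4×255) = 0.0151784 mm³ per gray-sum
row 0: Σ corner-gray over 9 cells = 6115  → 92.8162
row 1: Σ corner-gray over 9 cells = 5250  → 79.6868
row 2: Σ corner-gray over 9 cells = 4437  → 67.3467
row 3: Σ corner-gray over 9 cells = 5096  → 77.3493
row 4: Σ corner-gray over 9 cells = 4810  → 73.0083
row 5: Σ corner-gray over 9 cells = 4602  → 69.8512
row 6: Σ corner-gray over 9 cells = 4775  → 72.4771
Σ rows: total corner-gray = 35085  → 532.5356 mm³


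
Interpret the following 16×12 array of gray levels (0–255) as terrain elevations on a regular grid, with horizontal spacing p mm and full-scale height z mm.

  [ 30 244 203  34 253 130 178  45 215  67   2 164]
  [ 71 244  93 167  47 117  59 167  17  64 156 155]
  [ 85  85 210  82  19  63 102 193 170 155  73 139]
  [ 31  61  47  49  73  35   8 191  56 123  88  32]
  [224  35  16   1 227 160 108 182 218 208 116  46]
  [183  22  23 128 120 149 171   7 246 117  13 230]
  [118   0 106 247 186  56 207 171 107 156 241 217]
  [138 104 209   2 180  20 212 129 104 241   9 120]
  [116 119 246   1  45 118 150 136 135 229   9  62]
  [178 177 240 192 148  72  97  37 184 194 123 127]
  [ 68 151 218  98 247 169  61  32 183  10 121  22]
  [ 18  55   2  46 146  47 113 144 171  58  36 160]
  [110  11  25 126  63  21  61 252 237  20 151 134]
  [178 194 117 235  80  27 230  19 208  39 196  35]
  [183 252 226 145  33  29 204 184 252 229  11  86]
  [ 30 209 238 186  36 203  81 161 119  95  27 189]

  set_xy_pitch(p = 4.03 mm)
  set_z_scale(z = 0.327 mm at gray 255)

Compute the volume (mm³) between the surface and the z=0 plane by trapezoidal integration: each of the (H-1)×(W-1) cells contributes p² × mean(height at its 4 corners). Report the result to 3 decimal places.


410.372

height_mm = gray/255 × 0.327; cell vol = 4.03² × mean(4 corners)
unit = 4.03² × 0.327 / (4×255) = 0.00520664 mm³ per gray-sum
row 0: Σ corner-gray over 11 cells = 5424  → 28.2408
row 1: Σ corner-gray over 11 cells = 5016  → 26.1165
row 2: Σ corner-gray over 11 cells = 4053  → 21.1025
row 3: Σ corner-gray over 11 cells = 4337  → 22.5812
row 4: Σ corner-gray over 11 cells = 5217  → 27.1630
row 5: Σ corner-gray over 11 cells = 5694  → 29.6466
row 6: Σ corner-gray over 11 cells = 5967  → 31.0680
row 7: Σ corner-gray over 11 cells = 5232  → 27.2411
row 8: Σ corner-gray over 11 cells = 5787  → 30.1308
row 9: Σ corner-gray over 11 cells = 5903  → 30.7348
row 10: Σ corner-gray over 11 cells = 4484  → 23.3466
row 11: Σ corner-gray over 11 cells = 3992  → 20.7849
row 12: Σ corner-gray over 11 cells = 5081  → 26.4549
row 13: Σ corner-gray over 11 cells = 6302  → 32.8123
row 14: Σ corner-gray over 11 cells = 6328  → 32.9476
Σ rows: total corner-gray = 78817  → 410.3719 mm³


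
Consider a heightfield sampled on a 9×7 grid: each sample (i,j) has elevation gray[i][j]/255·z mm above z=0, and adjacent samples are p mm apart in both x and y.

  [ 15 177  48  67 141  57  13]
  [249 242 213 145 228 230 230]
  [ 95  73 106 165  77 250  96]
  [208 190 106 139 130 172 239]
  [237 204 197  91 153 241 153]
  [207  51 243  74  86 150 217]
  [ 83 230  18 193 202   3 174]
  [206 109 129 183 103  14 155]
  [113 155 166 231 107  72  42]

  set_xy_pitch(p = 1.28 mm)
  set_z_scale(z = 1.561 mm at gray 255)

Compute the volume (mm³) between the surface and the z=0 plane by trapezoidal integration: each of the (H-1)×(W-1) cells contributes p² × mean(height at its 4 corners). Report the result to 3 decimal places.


height_mm = gray/255 × 1.561; cell vol = 1.28² × mean(4 corners)
unit = 1.28² × 1.561 / (4×255) = 0.00250739 mm³ per gray-sum
row 0: Σ corner-gray over 6 cells = 3603  → 9.0341
row 1: Σ corner-gray over 6 cells = 4128  → 10.3505
row 2: Σ corner-gray over 6 cells = 3454  → 8.6605
row 3: Σ corner-gray over 6 cells = 4083  → 10.2377
row 4: Σ corner-gray over 6 cells = 3794  → 9.5131
row 5: Σ corner-gray over 6 cells = 3181  → 7.9760
row 6: Σ corner-gray over 6 cells = 2986  → 7.4871
row 7: Σ corner-gray over 6 cells = 3054  → 7.6576
Σ rows: total corner-gray = 28283  → 70.9166 mm³

70.917


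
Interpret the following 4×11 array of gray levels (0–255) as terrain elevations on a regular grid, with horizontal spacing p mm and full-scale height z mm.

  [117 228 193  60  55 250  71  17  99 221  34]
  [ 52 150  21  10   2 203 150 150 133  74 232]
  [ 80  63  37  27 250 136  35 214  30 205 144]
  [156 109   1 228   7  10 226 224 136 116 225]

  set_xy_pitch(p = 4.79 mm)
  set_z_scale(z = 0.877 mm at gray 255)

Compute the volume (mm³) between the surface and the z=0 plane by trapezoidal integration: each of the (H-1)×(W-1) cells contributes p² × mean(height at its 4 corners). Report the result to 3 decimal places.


height_mm = gray/255 × 0.877; cell vol = 4.79² × mean(4 corners)
unit = 4.79² × 0.877 / (4×255) = 0.0197274 mm³ per gray-sum
row 0: Σ corner-gray over 10 cells = 4609  → 90.9237
row 1: Σ corner-gray over 10 cells = 4288  → 84.5912
row 2: Σ corner-gray over 10 cells = 4713  → 92.9754
Σ rows: total corner-gray = 13610  → 268.4903 mm³

268.490


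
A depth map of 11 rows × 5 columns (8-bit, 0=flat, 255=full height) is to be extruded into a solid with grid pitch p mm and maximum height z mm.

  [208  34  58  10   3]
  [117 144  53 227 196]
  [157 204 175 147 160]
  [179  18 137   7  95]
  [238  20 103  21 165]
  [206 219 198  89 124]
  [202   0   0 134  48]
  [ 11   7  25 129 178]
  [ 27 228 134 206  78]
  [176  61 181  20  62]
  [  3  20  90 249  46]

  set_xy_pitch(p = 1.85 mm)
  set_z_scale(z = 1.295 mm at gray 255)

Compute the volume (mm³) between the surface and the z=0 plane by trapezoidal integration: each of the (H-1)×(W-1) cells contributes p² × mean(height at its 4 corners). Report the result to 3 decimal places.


height_mm = gray/255 × 1.295; cell vol = 1.85² × mean(4 corners)
unit = 1.85² × 1.295 / (4×255) = 0.00434523 mm³ per gray-sum
row 0: Σ corner-gray over 4 cells = 1576  → 6.8481
row 1: Σ corner-gray over 4 cells = 2530  → 10.9934
row 2: Σ corner-gray over 4 cells = 1967  → 8.5471
row 3: Σ corner-gray over 4 cells = 1289  → 5.6010
row 4: Σ corner-gray over 4 cells = 2033  → 8.8339
row 5: Σ corner-gray over 4 cells = 1860  → 8.0821
row 6: Σ corner-gray over 4 cells = 1029  → 4.4712
row 7: Σ corner-gray over 4 cells = 1752  → 7.6128
row 8: Σ corner-gray over 4 cells = 2003  → 8.7035
row 9: Σ corner-gray over 4 cells = 1529  → 6.6439
Σ rows: total corner-gray = 17568  → 76.3371 mm³

76.337


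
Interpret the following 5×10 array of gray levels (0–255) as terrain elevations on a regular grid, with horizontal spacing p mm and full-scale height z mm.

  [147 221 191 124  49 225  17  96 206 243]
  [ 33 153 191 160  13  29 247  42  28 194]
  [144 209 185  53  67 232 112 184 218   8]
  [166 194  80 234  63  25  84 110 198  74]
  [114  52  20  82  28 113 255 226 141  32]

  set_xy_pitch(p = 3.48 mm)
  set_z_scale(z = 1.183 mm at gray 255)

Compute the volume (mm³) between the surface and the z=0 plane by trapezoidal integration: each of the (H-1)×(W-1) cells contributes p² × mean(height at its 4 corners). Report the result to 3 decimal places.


257.177

height_mm = gray/255 × 1.183; cell vol = 3.48² × mean(4 corners)
unit = 3.48² × 1.183 / (4×255) = 0.0140457 mm³ per gray-sum
row 0: Σ corner-gray over 9 cells = 4601  → 64.6242
row 1: Σ corner-gray over 9 cells = 4625  → 64.9613
row 2: Σ corner-gray over 9 cells = 4888  → 68.6553
row 3: Σ corner-gray over 9 cells = 4196  → 58.9357
Σ rows: total corner-gray = 18310  → 257.1766 mm³


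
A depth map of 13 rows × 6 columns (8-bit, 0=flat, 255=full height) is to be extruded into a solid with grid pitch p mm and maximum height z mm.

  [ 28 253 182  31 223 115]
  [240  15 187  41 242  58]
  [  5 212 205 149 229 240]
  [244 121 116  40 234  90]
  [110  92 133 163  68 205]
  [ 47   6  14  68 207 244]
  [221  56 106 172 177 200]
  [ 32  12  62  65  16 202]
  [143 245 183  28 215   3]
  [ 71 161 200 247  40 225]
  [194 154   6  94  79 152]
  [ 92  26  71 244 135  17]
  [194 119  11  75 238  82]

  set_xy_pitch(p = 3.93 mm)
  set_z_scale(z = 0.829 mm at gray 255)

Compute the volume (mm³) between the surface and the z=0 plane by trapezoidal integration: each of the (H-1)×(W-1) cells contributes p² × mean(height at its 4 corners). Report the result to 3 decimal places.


377.801

height_mm = gray/255 × 0.829; cell vol = 3.93² × mean(4 corners)
unit = 3.93² × 0.829 / (4×255) = 0.0125528 mm³ per gray-sum
row 0: Σ corner-gray over 5 cells = 2789  → 35.0097
row 1: Σ corner-gray over 5 cells = 3103  → 38.9512
row 2: Σ corner-gray over 5 cells = 3191  → 40.0559
row 3: Σ corner-gray over 5 cells = 2583  → 32.4238
row 4: Σ corner-gray over 5 cells = 2108  → 26.4612
row 5: Σ corner-gray over 5 cells = 2324  → 29.1726
row 6: Σ corner-gray over 5 cells = 1987  → 24.9423
row 7: Σ corner-gray over 5 cells = 2032  → 25.5072
row 8: Σ corner-gray over 5 cells = 3080  → 38.6625
row 9: Σ corner-gray over 5 cells = 2604  → 32.6874
row 10: Σ corner-gray over 5 cells = 2073  → 26.0219
row 11: Σ corner-gray over 5 cells = 2223  → 27.9048
Σ rows: total corner-gray = 30097  → 377.8006 mm³


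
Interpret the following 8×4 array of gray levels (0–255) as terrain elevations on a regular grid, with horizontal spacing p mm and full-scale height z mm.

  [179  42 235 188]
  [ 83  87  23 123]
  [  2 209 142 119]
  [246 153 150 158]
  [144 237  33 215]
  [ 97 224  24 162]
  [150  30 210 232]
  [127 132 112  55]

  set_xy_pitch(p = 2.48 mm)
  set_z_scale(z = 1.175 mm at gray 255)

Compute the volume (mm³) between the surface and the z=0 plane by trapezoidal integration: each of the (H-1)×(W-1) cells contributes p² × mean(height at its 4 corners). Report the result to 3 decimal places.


78.934

height_mm = gray/255 × 1.175; cell vol = 2.48² × mean(4 corners)
unit = 2.48² × 1.175 / (4×255) = 0.00708502 mm³ per gray-sum
row 0: Σ corner-gray over 3 cells = 1347  → 9.5435
row 1: Σ corner-gray over 3 cells = 1249  → 8.8492
row 2: Σ corner-gray over 3 cells = 1833  → 12.9868
row 3: Σ corner-gray over 3 cells = 1909  → 13.5253
row 4: Σ corner-gray over 3 cells = 1654  → 11.7186
row 5: Σ corner-gray over 3 cells = 1617  → 11.4565
row 6: Σ corner-gray over 3 cells = 1532  → 10.8543
Σ rows: total corner-gray = 11141  → 78.9342 mm³


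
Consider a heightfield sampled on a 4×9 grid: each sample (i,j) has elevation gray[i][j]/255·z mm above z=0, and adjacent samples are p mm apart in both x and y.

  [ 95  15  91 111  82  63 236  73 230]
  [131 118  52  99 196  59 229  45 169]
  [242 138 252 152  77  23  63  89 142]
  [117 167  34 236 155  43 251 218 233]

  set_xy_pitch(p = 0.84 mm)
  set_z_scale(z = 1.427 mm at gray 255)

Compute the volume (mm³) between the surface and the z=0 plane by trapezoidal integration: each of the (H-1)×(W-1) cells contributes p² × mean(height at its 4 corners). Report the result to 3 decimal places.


11.807

height_mm = gray/255 × 1.427; cell vol = 0.84² × mean(4 corners)
unit = 0.84² × 1.427 / (4×255) = 0.000987148 mm³ per gray-sum
row 0: Σ corner-gray over 8 cells = 3563  → 3.5172
row 1: Σ corner-gray over 8 cells = 3868  → 3.8183
row 2: Σ corner-gray over 8 cells = 4530  → 4.4718
Σ rows: total corner-gray = 11961  → 11.8073 mm³


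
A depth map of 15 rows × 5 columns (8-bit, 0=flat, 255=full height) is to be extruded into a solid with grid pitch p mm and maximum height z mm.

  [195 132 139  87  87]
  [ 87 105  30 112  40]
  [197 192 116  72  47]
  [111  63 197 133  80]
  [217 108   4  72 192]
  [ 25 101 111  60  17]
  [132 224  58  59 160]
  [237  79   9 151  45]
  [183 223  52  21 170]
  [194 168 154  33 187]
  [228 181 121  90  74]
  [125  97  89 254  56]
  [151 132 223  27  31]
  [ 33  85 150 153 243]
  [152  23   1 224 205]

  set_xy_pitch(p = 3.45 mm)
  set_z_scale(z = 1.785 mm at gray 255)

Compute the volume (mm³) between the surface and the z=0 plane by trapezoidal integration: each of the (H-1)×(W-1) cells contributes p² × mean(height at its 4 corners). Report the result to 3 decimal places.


height_mm = gray/255 × 1.785; cell vol = 3.45² × mean(4 corners)
unit = 3.45² × 1.785 / (4×255) = 0.0208294 mm³ per gray-sum
row 0: Σ corner-gray over 4 cells = 1619  → 33.7228
row 1: Σ corner-gray over 4 cells = 1625  → 33.8477
row 2: Σ corner-gray over 4 cells = 1981  → 41.2630
row 3: Σ corner-gray over 4 cells = 1754  → 36.5347
row 4: Σ corner-gray over 4 cells = 1363  → 28.3904
row 5: Σ corner-gray over 4 cells = 1560  → 32.4938
row 6: Σ corner-gray over 4 cells = 1734  → 36.1181
row 7: Σ corner-gray over 4 cells = 1705  → 35.5141
row 8: Σ corner-gray over 4 cells = 2036  → 42.4086
row 9: Σ corner-gray over 4 cells = 2177  → 45.3455
row 10: Σ corner-gray over 4 cells = 2147  → 44.7207
row 11: Σ corner-gray over 4 cells = 2007  → 41.8046
row 12: Σ corner-gray over 4 cells = 1998  → 41.6171
row 13: Σ corner-gray over 4 cells = 1905  → 39.6800
Σ rows: total corner-gray = 25611  → 533.4611 mm³

533.461


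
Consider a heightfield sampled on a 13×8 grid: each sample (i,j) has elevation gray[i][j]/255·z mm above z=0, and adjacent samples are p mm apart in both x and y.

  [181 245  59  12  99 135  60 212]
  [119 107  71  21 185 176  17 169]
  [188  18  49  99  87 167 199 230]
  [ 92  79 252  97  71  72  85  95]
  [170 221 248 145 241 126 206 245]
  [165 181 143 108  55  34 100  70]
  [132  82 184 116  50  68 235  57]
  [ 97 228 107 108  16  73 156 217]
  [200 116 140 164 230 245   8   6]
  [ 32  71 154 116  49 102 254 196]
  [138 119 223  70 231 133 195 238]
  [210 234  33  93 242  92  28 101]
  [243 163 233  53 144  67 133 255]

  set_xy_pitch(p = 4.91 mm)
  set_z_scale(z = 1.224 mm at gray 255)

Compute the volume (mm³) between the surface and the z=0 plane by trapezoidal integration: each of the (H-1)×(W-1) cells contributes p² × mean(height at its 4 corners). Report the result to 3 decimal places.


1265.126

height_mm = gray/255 × 1.224; cell vol = 4.91² × mean(4 corners)
unit = 4.91² × 1.224 / (4×255) = 0.0289297 mm³ per gray-sum
row 0: Σ corner-gray over 7 cells = 3055  → 88.3803
row 1: Σ corner-gray over 7 cells = 3098  → 89.6243
row 2: Σ corner-gray over 7 cells = 3155  → 91.2733
row 3: Σ corner-gray over 7 cells = 4288  → 124.0506
row 4: Σ corner-gray over 7 cells = 4266  → 123.4142
row 5: Σ corner-gray over 7 cells = 3136  → 90.7236
row 6: Σ corner-gray over 7 cells = 3349  → 96.8856
row 7: Σ corner-gray over 7 cells = 3702  → 107.0978
row 8: Σ corner-gray over 7 cells = 3732  → 107.9657
row 9: Σ corner-gray over 7 cells = 4038  → 116.8182
row 10: Σ corner-gray over 7 cells = 4073  → 117.8307
row 11: Σ corner-gray over 7 cells = 3839  → 111.0612
Σ rows: total corner-gray = 43731  → 1265.1256 mm³


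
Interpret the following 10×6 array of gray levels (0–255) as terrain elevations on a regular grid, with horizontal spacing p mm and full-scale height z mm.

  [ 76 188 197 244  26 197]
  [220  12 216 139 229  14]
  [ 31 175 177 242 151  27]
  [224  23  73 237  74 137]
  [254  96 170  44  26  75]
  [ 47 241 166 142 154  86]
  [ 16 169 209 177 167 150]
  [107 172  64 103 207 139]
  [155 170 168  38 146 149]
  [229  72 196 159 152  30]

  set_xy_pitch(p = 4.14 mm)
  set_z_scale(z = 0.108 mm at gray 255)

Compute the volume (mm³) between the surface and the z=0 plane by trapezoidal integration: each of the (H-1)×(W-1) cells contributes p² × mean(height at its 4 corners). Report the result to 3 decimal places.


45.315

height_mm = gray/255 × 0.108; cell vol = 4.14² × mean(4 corners)
unit = 4.14² × 0.108 / (4×255) = 0.00181478 mm³ per gray-sum
row 0: Σ corner-gray over 5 cells = 3009  → 5.4607
row 1: Σ corner-gray over 5 cells = 2974  → 5.3972
row 2: Σ corner-gray over 5 cells = 2723  → 4.9416
row 3: Σ corner-gray over 5 cells = 2176  → 3.9490
row 4: Σ corner-gray over 5 cells = 2540  → 4.6095
row 5: Σ corner-gray over 5 cells = 3149  → 5.7147
row 6: Σ corner-gray over 5 cells = 2948  → 5.3500
row 7: Σ corner-gray over 5 cells = 2686  → 4.8745
row 8: Σ corner-gray over 5 cells = 2765  → 5.0179
Σ rows: total corner-gray = 24970  → 45.3151 mm³


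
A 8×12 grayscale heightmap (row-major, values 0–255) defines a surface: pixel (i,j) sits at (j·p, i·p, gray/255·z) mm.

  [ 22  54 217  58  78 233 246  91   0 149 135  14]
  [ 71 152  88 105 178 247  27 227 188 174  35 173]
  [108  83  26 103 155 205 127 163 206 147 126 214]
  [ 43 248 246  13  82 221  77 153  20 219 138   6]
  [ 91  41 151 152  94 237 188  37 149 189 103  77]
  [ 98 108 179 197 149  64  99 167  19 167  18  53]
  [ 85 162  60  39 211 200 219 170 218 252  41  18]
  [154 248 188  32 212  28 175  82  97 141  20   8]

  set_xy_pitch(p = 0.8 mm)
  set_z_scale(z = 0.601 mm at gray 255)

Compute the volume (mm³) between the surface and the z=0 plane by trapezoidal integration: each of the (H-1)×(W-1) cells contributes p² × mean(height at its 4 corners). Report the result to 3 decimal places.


height_mm = gray/255 × 0.601; cell vol = 0.8² × mean(4 corners)
unit = 0.8² × 0.601 / (4×255) = 0.000377098 mm³ per gray-sum
row 0: Σ corner-gray over 11 cells = 5644  → 2.1283
row 1: Σ corner-gray over 11 cells = 6090  → 2.2965
row 2: Σ corner-gray over 11 cells = 5887  → 2.2200
row 3: Σ corner-gray over 11 cells = 5733  → 2.1619
row 4: Σ corner-gray over 11 cells = 5335  → 2.0118
row 5: Σ corner-gray over 11 cells = 5732  → 2.1615
row 6: Σ corner-gray over 11 cells = 5855  → 2.2079
Σ rows: total corner-gray = 40276  → 15.1880 mm³

15.188


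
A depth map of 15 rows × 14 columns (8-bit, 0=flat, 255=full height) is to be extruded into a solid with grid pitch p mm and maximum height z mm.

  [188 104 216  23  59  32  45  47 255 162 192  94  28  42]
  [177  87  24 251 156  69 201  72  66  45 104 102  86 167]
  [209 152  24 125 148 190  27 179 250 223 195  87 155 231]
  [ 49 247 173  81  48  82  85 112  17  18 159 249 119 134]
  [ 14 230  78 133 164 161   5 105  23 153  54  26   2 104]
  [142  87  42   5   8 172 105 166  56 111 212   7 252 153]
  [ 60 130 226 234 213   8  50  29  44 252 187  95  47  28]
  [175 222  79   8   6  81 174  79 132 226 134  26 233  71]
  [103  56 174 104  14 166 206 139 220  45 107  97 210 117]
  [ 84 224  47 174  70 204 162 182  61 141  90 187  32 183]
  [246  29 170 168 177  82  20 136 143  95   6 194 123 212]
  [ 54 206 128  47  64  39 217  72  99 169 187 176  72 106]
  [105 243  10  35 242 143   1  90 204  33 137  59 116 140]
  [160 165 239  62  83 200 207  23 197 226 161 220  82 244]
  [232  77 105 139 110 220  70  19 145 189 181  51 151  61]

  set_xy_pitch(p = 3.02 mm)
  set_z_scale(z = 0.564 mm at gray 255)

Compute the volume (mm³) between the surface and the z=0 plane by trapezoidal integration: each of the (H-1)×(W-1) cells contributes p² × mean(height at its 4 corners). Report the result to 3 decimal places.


444.005

height_mm = gray/255 × 0.564; cell vol = 3.02² × mean(4 corners)
unit = 3.02² × 0.564 / (4×255) = 0.00504304 mm³ per gray-sum
row 0: Σ corner-gray over 13 cells = 5614  → 28.3117
row 1: Σ corner-gray over 13 cells = 6820  → 34.3936
row 2: Σ corner-gray over 13 cells = 6913  → 34.8626
row 3: Σ corner-gray over 13 cells = 5349  → 26.9752
row 4: Σ corner-gray over 13 cells = 5127  → 25.8557
row 5: Σ corner-gray over 13 cells = 5859  → 29.5472
row 6: Σ corner-gray over 13 cells = 6164  → 31.0853
row 7: Σ corner-gray over 13 cells = 6342  → 31.9830
row 8: Σ corner-gray over 13 cells = 6711  → 33.8439
row 9: Σ corner-gray over 13 cells = 6559  → 33.0773
row 10: Σ corner-gray over 13 cells = 6256  → 31.5493
row 11: Σ corner-gray over 13 cells = 5983  → 30.1725
row 12: Σ corner-gray over 13 cells = 7005  → 35.3265
row 13: Σ corner-gray over 13 cells = 7341  → 37.0210
Σ rows: total corner-gray = 88043  → 444.0048 mm³


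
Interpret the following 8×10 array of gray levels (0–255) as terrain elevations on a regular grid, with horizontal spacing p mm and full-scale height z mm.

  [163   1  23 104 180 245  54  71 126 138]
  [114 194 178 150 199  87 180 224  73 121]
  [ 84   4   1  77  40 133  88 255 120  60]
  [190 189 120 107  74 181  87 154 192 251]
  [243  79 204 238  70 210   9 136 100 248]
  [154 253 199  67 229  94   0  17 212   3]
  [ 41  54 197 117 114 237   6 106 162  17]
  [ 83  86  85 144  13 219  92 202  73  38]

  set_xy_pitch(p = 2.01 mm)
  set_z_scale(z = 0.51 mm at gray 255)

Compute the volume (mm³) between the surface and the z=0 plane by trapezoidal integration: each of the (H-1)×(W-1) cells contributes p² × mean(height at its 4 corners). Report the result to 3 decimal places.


height_mm = gray/255 × 0.51; cell vol = 2.01² × mean(4 corners)
unit = 2.01² × 0.51 / (4×255) = 0.00202005 mm³ per gray-sum
row 0: Σ corner-gray over 9 cells = 4714  → 9.5225
row 1: Σ corner-gray over 9 cells = 4385  → 8.8579
row 2: Σ corner-gray over 9 cells = 4229  → 8.5428
row 3: Σ corner-gray over 9 cells = 5232  → 10.5689
row 4: Σ corner-gray over 9 cells = 4882  → 9.8619
row 5: Σ corner-gray over 9 cells = 4343  → 8.7731
row 6: Σ corner-gray over 9 cells = 3993  → 8.0661
Σ rows: total corner-gray = 31778  → 64.1931 mm³

64.193


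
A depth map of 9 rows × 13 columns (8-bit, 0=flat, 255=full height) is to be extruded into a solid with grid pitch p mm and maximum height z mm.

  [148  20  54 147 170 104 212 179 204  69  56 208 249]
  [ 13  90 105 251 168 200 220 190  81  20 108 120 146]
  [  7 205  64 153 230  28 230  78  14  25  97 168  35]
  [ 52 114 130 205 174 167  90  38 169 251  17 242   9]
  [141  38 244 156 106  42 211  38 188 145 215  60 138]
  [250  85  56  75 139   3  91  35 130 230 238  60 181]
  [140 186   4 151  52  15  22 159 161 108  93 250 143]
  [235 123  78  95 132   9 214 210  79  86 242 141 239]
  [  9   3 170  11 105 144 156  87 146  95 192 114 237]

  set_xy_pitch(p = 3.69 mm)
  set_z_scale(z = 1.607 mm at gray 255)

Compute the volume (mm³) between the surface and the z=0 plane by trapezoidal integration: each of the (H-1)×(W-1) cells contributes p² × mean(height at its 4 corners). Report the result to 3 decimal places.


height_mm = gray/255 × 1.607; cell vol = 3.69² × mean(4 corners)
unit = 3.69² × 1.607 / (4×255) = 0.021452 mm³ per gray-sum
row 0: Σ corner-gray over 12 cells = 6508  → 139.6098
row 1: Σ corner-gray over 12 cells = 5891  → 126.3739
row 2: Σ corner-gray over 12 cells = 5881  → 126.1594
row 3: Σ corner-gray over 12 cells = 6420  → 137.7220
row 4: Σ corner-gray over 12 cells = 5880  → 126.1379
row 5: Σ corner-gray over 12 cells = 5400  → 115.8410
row 6: Σ corner-gray over 12 cells = 5977  → 128.2188
row 7: Σ corner-gray over 12 cells = 5984  → 128.3690
Σ rows: total corner-gray = 47941  → 1028.4319 mm³

1028.432


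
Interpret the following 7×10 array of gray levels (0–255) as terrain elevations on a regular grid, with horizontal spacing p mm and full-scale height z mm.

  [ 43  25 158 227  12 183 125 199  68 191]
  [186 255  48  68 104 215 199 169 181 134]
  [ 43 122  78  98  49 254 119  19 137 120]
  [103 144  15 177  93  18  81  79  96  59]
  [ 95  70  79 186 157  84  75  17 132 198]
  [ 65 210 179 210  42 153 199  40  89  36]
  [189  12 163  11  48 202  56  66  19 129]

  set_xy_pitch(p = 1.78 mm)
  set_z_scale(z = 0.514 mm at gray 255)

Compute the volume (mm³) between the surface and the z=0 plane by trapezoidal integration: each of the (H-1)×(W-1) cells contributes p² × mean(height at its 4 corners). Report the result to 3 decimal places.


height_mm = gray/255 × 0.514; cell vol = 1.78² × mean(4 corners)
unit = 1.78² × 0.514 / (4×255) = 0.00159663 mm³ per gray-sum
row 0: Σ corner-gray over 9 cells = 5026  → 8.0246
row 1: Σ corner-gray over 9 cells = 4713  → 7.5249
row 2: Σ corner-gray over 9 cells = 3483  → 5.5610
row 3: Σ corner-gray over 9 cells = 3461  → 5.5259
row 4: Σ corner-gray over 9 cells = 4238  → 6.7665
row 5: Σ corner-gray over 9 cells = 3817  → 6.0943
Σ rows: total corner-gray = 24738  → 39.4973 mm³

39.497


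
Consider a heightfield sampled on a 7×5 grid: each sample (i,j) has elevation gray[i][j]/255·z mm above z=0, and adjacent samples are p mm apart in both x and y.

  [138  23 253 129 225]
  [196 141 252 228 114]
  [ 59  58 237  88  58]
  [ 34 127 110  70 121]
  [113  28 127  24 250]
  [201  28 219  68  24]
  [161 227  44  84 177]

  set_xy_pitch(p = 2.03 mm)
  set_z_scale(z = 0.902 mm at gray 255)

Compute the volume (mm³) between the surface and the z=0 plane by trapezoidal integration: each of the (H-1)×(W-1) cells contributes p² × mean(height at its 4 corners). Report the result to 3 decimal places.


42.932

height_mm = gray/255 × 0.902; cell vol = 2.03² × mean(4 corners)
unit = 2.03² × 0.902 / (4×255) = 0.00364417 mm³ per gray-sum
row 0: Σ corner-gray over 4 cells = 2725  → 9.9304
row 1: Σ corner-gray over 4 cells = 2435  → 8.8736
row 2: Σ corner-gray over 4 cells = 1652  → 6.0202
row 3: Σ corner-gray over 4 cells = 1490  → 5.4298
row 4: Σ corner-gray over 4 cells = 1576  → 5.7432
row 5: Σ corner-gray over 4 cells = 1903  → 6.9349
Σ rows: total corner-gray = 11781  → 42.9319 mm³


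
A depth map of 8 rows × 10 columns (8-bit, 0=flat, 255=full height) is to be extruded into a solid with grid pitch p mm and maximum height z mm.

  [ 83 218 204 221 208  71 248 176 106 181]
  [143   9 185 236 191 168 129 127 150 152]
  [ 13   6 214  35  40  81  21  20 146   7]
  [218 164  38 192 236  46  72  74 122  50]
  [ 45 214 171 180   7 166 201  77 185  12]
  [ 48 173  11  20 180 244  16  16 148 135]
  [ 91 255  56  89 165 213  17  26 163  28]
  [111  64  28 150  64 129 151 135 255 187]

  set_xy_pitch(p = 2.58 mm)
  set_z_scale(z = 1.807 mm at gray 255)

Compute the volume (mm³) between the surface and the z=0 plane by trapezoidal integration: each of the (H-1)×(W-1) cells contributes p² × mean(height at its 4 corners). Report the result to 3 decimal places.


height_mm = gray/255 × 1.807; cell vol = 2.58² × mean(4 corners)
unit = 2.58² × 1.807 / (4×255) = 0.0117923 mm³ per gray-sum
row 0: Σ corner-gray over 9 cells = 5853  → 69.0202
row 1: Σ corner-gray over 9 cells = 3831  → 45.1762
row 2: Σ corner-gray over 9 cells = 3302  → 38.9381
row 3: Σ corner-gray over 9 cells = 4615  → 54.4213
row 4: Σ corner-gray over 9 cells = 4258  → 50.2115
row 5: Σ corner-gray over 9 cells = 3886  → 45.8248
row 6: Σ corner-gray over 9 cells = 4337  → 51.1431
Σ rows: total corner-gray = 30082  → 354.7350 mm³

354.735


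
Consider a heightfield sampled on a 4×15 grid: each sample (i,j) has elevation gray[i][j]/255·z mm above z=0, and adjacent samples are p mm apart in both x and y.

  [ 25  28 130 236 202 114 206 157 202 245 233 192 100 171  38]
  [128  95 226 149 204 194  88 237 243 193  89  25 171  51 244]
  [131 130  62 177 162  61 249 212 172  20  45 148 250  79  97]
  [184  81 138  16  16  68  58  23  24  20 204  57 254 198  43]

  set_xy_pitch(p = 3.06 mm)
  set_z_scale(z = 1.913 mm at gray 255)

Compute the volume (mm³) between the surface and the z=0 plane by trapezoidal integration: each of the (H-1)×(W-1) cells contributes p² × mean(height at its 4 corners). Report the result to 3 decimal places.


406.791

height_mm = gray/255 × 1.913; cell vol = 3.06² × mean(4 corners)
unit = 3.06² × 1.913 / (4×255) = 0.0175613 mm³ per gray-sum
row 0: Σ corner-gray over 14 cells = 8797  → 154.4871
row 1: Σ corner-gray over 14 cells = 8064  → 141.6146
row 2: Σ corner-gray over 14 cells = 6303  → 110.6891
Σ rows: total corner-gray = 23164  → 406.7909 mm³


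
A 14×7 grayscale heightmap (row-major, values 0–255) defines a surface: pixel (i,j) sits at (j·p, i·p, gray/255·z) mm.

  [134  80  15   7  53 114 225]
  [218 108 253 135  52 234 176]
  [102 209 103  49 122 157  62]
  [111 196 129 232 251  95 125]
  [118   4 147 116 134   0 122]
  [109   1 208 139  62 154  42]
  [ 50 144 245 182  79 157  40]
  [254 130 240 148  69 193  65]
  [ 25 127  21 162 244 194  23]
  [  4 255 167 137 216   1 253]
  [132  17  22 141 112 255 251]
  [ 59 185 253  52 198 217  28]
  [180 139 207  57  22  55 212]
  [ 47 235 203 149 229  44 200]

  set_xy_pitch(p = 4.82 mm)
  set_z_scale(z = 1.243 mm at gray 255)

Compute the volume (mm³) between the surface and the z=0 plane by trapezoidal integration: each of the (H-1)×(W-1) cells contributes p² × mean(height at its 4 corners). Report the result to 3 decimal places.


height_mm = gray/255 × 1.243; cell vol = 4.82² × mean(4 corners)
unit = 4.82² × 1.243 / (4×255) = 0.0283116 mm³ per gray-sum
row 0: Σ corner-gray over 6 cells = 2855  → 80.8297
row 1: Σ corner-gray over 6 cells = 3402  → 96.3162
row 2: Σ corner-gray over 6 cells = 3486  → 98.6944
row 3: Σ corner-gray over 6 cells = 3084  → 87.3131
row 4: Σ corner-gray over 6 cells = 2321  → 65.7113
row 5: Σ corner-gray over 6 cells = 2983  → 84.4536
row 6: Σ corner-gray over 6 cells = 3583  → 101.4406
row 7: Σ corner-gray over 6 cells = 3423  → 96.9107
row 8: Σ corner-gray over 6 cells = 3353  → 94.9289
row 9: Σ corner-gray over 6 cells = 3286  → 93.0321
row 10: Σ corner-gray over 6 cells = 3374  → 95.5235
row 11: Σ corner-gray over 6 cells = 3249  → 91.9845
row 12: Σ corner-gray over 6 cells = 3319  → 93.9663
Σ rows: total corner-gray = 41718  → 1181.1050 mm³

1181.105


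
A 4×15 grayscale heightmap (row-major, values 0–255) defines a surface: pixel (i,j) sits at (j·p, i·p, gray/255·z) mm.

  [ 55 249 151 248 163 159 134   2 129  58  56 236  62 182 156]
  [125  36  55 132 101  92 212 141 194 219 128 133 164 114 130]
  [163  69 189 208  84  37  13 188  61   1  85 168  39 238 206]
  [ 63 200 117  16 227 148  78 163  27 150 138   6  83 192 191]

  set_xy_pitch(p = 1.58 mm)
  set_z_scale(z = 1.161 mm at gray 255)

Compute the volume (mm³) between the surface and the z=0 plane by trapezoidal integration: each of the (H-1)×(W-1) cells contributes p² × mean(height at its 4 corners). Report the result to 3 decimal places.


59.288

height_mm = gray/255 × 1.161; cell vol = 1.58² × mean(4 corners)
unit = 1.58² × 1.161 / (4×255) = 0.00284149 mm³ per gray-sum
row 0: Σ corner-gray over 14 cells = 7566  → 21.4987
row 1: Σ corner-gray over 14 cells = 6826  → 19.3960
row 2: Σ corner-gray over 14 cells = 6473  → 18.3930
Σ rows: total corner-gray = 20865  → 59.2877 mm³


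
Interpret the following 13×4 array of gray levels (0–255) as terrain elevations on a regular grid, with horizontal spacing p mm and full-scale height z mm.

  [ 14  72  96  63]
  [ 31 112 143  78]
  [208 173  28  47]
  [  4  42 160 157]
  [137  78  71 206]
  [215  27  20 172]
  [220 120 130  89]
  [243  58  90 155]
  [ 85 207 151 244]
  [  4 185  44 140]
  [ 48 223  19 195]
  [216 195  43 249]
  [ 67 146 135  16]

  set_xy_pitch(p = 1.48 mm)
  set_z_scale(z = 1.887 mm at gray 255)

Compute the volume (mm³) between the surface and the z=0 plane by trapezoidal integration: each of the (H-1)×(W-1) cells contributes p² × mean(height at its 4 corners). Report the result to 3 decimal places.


height_mm = gray/255 × 1.887; cell vol = 1.48² × mean(4 corners)
unit = 1.48² × 1.887 / (4×255) = 0.00405224 mm³ per gray-sum
row 0: Σ corner-gray over 3 cells = 1032  → 4.1819
row 1: Σ corner-gray over 3 cells = 1276  → 5.1707
row 2: Σ corner-gray over 3 cells = 1222  → 4.9518
row 3: Σ corner-gray over 3 cells = 1206  → 4.8870
row 4: Σ corner-gray over 3 cells = 1122  → 4.5466
row 5: Σ corner-gray over 3 cells = 1290  → 5.2274
row 6: Σ corner-gray over 3 cells = 1503  → 6.0905
row 7: Σ corner-gray over 3 cells = 1739  → 7.0468
row 8: Σ corner-gray over 3 cells = 1647  → 6.6740
row 9: Σ corner-gray over 3 cells = 1329  → 5.3854
row 10: Σ corner-gray over 3 cells = 1668  → 6.7591
row 11: Σ corner-gray over 3 cells = 1586  → 6.4269
Σ rows: total corner-gray = 16620  → 67.3482 mm³

67.348


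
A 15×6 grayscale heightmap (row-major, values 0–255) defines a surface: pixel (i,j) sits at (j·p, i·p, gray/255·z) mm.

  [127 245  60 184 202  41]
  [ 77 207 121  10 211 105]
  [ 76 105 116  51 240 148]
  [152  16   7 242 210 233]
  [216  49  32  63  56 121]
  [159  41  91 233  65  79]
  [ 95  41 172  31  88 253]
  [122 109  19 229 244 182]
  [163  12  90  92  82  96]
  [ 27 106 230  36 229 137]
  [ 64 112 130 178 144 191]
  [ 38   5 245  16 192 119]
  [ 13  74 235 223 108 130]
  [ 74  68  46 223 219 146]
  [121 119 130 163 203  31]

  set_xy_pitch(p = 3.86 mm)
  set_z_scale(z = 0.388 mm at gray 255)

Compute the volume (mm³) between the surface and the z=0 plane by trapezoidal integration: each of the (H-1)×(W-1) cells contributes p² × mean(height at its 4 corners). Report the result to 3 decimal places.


193.495

height_mm = gray/255 × 0.388; cell vol = 3.86² × mean(4 corners)
unit = 3.86² × 0.388 / (4×255) = 0.00566769 mm³ per gray-sum
row 0: Σ corner-gray over 5 cells = 2830  → 16.0396
row 1: Σ corner-gray over 5 cells = 2528  → 14.3279
row 2: Σ corner-gray over 5 cells = 2583  → 14.6396
row 3: Σ corner-gray over 5 cells = 2072  → 11.7435
row 4: Σ corner-gray over 5 cells = 1835  → 10.4002
row 5: Σ corner-gray over 5 cells = 2110  → 11.9588
row 6: Σ corner-gray over 5 cells = 2518  → 14.2712
row 7: Σ corner-gray over 5 cells = 2317  → 13.1320
row 8: Σ corner-gray over 5 cells = 2177  → 12.3386
row 9: Σ corner-gray over 5 cells = 2749  → 15.5805
row 10: Σ corner-gray over 5 cells = 2456  → 13.9198
row 11: Σ corner-gray over 5 cells = 2496  → 14.1466
row 12: Σ corner-gray over 5 cells = 2755  → 15.6145
row 13: Σ corner-gray over 5 cells = 2714  → 15.3821
Σ rows: total corner-gray = 34140  → 193.4950 mm³
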